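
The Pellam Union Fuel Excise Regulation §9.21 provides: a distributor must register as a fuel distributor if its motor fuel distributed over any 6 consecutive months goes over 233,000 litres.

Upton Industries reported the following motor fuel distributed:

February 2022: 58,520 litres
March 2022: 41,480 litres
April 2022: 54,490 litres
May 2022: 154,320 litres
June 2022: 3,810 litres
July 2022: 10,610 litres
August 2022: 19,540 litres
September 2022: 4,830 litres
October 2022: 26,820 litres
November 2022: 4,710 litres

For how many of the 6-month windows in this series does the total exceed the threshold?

3

February 2022–July 2022: 58,520 litres + 41,480 litres + 54,490 litres + 154,320 litres + 3,810 litres + 10,610 litres = 323,230 litres (over)
March 2022–August 2022: 41,480 litres + 54,490 litres + 154,320 litres + 3,810 litres + 10,610 litres + 19,540 litres = 284,250 litres (over)
April 2022–September 2022: 54,490 litres + 154,320 litres + 3,810 litres + 10,610 litres + 19,540 litres + 4,830 litres = 247,600 litres (over)
May 2022–October 2022: 154,320 litres + 3,810 litres + 10,610 litres + 19,540 litres + 4,830 litres + 26,820 litres = 219,930 litres (under)
June 2022–November 2022: 3,810 litres + 10,610 litres + 19,540 litres + 4,830 litres + 26,820 litres + 4,710 litres = 70,320 litres (under)
3 windows exceed the threshold.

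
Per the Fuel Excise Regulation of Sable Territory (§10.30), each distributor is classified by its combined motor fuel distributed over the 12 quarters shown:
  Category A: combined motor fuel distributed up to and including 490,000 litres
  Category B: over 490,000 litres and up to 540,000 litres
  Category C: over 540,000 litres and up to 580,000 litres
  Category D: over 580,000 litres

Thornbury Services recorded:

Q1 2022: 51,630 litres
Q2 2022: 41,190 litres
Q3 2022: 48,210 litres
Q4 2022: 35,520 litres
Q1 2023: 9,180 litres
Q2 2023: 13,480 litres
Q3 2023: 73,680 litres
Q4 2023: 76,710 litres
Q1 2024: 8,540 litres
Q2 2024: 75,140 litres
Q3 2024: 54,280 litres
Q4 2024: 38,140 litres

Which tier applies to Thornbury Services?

Combined motor fuel distributed: 51,630 litres + 41,190 litres + 48,210 litres + 35,520 litres + 9,180 litres + 13,480 litres + 73,680 litres + 76,710 litres + 8,540 litres + 75,140 litres + 54,280 litres + 38,140 litres = 525,700 litres.
490,000 litres < 525,700 litres ≤ 540,000 litres, so Category B applies.

Category B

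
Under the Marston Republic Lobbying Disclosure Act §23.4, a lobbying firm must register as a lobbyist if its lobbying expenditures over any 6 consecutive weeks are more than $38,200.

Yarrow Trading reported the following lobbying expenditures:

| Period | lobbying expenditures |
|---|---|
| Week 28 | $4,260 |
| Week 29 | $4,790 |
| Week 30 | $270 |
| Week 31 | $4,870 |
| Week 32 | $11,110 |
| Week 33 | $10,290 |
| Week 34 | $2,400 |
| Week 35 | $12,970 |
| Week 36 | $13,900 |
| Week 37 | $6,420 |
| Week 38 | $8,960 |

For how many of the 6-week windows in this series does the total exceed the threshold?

4

Week 28–Week 33: $4,260 + $4,790 + $270 + $4,870 + $11,110 + $10,290 = $35,590 (under)
Week 29–Week 34: $4,790 + $270 + $4,870 + $11,110 + $10,290 + $2,400 = $33,730 (under)
Week 30–Week 35: $270 + $4,870 + $11,110 + $10,290 + $2,400 + $12,970 = $41,910 (over)
Week 31–Week 36: $4,870 + $11,110 + $10,290 + $2,400 + $12,970 + $13,900 = $55,540 (over)
Week 32–Week 37: $11,110 + $10,290 + $2,400 + $12,970 + $13,900 + $6,420 = $57,090 (over)
Week 33–Week 38: $10,290 + $2,400 + $12,970 + $13,900 + $6,420 + $8,960 = $54,940 (over)
4 windows exceed the threshold.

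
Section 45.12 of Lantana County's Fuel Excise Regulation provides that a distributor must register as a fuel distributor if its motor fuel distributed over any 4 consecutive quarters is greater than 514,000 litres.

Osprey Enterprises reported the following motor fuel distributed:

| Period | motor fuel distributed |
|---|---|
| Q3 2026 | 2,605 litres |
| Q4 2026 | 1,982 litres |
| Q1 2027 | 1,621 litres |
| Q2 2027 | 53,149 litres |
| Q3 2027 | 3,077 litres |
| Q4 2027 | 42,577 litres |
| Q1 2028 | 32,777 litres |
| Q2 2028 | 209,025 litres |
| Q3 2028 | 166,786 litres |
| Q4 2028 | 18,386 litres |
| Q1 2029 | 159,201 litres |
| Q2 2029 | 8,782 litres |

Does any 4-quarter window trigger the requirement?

Yes

Q3 2026–Q2 2027: 2,605 litres + 1,982 litres + 1,621 litres + 53,149 litres = 59,357 litres (under)
Q4 2026–Q3 2027: 1,982 litres + 1,621 litres + 53,149 litres + 3,077 litres = 59,829 litres (under)
Q1 2027–Q4 2027: 1,621 litres + 53,149 litres + 3,077 litres + 42,577 litres = 100,424 litres (under)
Q2 2027–Q1 2028: 53,149 litres + 3,077 litres + 42,577 litres + 32,777 litres = 131,580 litres (under)
Q3 2027–Q2 2028: 3,077 litres + 42,577 litres + 32,777 litres + 209,025 litres = 287,456 litres (under)
Q4 2027–Q3 2028: 42,577 litres + 32,777 litres + 209,025 litres + 166,786 litres = 451,165 litres (under)
Q1 2028–Q4 2028: 32,777 litres + 209,025 litres + 166,786 litres + 18,386 litres = 426,974 litres (under)
Q2 2028–Q1 2029: 209,025 litres + 166,786 litres + 18,386 litres + 159,201 litres = 553,398 litres (over)
Q3 2028–Q2 2029: 166,786 litres + 18,386 litres + 159,201 litres + 8,782 litres = 353,155 litres (under)
At least one window exceeds 514,000 litres.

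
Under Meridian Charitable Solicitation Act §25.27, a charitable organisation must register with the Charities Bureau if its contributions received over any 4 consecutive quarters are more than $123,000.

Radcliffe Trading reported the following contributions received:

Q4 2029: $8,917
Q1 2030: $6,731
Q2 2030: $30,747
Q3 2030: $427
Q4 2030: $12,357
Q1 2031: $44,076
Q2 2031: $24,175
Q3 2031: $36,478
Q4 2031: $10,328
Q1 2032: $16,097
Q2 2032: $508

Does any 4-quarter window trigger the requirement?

No

Q4 2029–Q3 2030: $8,917 + $6,731 + $30,747 + $427 = $46,822 (under)
Q1 2030–Q4 2030: $6,731 + $30,747 + $427 + $12,357 = $50,262 (under)
Q2 2030–Q1 2031: $30,747 + $427 + $12,357 + $44,076 = $87,607 (under)
Q3 2030–Q2 2031: $427 + $12,357 + $44,076 + $24,175 = $81,035 (under)
Q4 2030–Q3 2031: $12,357 + $44,076 + $24,175 + $36,478 = $117,086 (under)
Q1 2031–Q4 2031: $44,076 + $24,175 + $36,478 + $10,328 = $115,057 (under)
Q2 2031–Q1 2032: $24,175 + $36,478 + $10,328 + $16,097 = $87,078 (under)
Q3 2031–Q2 2032: $36,478 + $10,328 + $16,097 + $508 = $63,411 (under)
No window exceeds $123,000.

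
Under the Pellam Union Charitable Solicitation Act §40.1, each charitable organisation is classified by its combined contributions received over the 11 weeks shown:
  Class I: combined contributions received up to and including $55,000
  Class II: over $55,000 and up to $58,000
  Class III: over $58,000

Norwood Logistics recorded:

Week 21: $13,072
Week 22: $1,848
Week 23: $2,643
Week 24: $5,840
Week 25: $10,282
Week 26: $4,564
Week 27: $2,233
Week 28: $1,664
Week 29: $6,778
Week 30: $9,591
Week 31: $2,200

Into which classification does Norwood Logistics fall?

Combined contributions received: $13,072 + $1,848 + $2,643 + $5,840 + $10,282 + $4,564 + $2,233 + $1,664 + $6,778 + $9,591 + $2,200 = $60,715.
$60,715 > $58,000, so Class III applies.

Class III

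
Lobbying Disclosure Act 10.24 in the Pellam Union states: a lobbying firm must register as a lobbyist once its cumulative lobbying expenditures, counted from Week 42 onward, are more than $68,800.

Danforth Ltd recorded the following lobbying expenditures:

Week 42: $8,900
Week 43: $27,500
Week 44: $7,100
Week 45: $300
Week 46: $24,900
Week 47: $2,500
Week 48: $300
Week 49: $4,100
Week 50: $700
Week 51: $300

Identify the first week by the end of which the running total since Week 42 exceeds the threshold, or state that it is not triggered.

Week 47

Through Week 42: $8,900
Through Week 43: $36,400
Through Week 44: $43,500
Through Week 45: $43,800
Through Week 46: $68,700
Through Week 47: $71,200 ← exceeds threshold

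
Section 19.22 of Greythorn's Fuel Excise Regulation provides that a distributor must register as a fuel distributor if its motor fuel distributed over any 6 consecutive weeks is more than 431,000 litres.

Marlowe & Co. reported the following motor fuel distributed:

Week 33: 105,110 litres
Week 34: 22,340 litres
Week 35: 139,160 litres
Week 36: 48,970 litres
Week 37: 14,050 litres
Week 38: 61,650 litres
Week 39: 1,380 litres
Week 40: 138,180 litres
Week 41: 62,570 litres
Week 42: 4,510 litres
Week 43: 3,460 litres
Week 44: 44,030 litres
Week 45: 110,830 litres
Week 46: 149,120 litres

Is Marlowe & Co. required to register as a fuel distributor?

Week 33–Week 38: 105,110 litres + 22,340 litres + 139,160 litres + 48,970 litres + 14,050 litres + 61,650 litres = 391,280 litres (under)
Week 34–Week 39: 22,340 litres + 139,160 litres + 48,970 litres + 14,050 litres + 61,650 litres + 1,380 litres = 287,550 litres (under)
Week 35–Week 40: 139,160 litres + 48,970 litres + 14,050 litres + 61,650 litres + 1,380 litres + 138,180 litres = 403,390 litres (under)
Week 36–Week 41: 48,970 litres + 14,050 litres + 61,650 litres + 1,380 litres + 138,180 litres + 62,570 litres = 326,800 litres (under)
Week 37–Week 42: 14,050 litres + 61,650 litres + 1,380 litres + 138,180 litres + 62,570 litres + 4,510 litres = 282,340 litres (under)
Week 38–Week 43: 61,650 litres + 1,380 litres + 138,180 litres + 62,570 litres + 4,510 litres + 3,460 litres = 271,750 litres (under)
Week 39–Week 44: 1,380 litres + 138,180 litres + 62,570 litres + 4,510 litres + 3,460 litres + 44,030 litres = 254,130 litres (under)
Week 40–Week 45: 138,180 litres + 62,570 litres + 4,510 litres + 3,460 litres + 44,030 litres + 110,830 litres = 363,580 litres (under)
Week 41–Week 46: 62,570 litres + 4,510 litres + 3,460 litres + 44,030 litres + 110,830 litres + 149,120 litres = 374,520 litres (under)
No window exceeds 431,000 litres.

No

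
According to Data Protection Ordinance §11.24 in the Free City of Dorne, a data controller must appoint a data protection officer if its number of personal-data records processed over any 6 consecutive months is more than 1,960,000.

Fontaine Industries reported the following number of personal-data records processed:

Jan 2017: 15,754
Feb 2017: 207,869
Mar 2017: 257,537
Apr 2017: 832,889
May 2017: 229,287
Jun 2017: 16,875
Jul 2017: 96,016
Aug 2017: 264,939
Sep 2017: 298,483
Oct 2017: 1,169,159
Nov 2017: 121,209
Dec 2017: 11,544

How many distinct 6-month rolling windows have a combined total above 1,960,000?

3

Jan 2017–Jun 2017: 15,754 + 207,869 + 257,537 + 832,889 + 229,287 + 16,875 = 1,560,211 (under)
Feb 2017–Jul 2017: 207,869 + 257,537 + 832,889 + 229,287 + 16,875 + 96,016 = 1,640,473 (under)
Mar 2017–Aug 2017: 257,537 + 832,889 + 229,287 + 16,875 + 96,016 + 264,939 = 1,697,543 (under)
Apr 2017–Sep 2017: 832,889 + 229,287 + 16,875 + 96,016 + 264,939 + 298,483 = 1,738,489 (under)
May 2017–Oct 2017: 229,287 + 16,875 + 96,016 + 264,939 + 298,483 + 1,169,159 = 2,074,759 (over)
Jun 2017–Nov 2017: 16,875 + 96,016 + 264,939 + 298,483 + 1,169,159 + 121,209 = 1,966,681 (over)
Jul 2017–Dec 2017: 96,016 + 264,939 + 298,483 + 1,169,159 + 121,209 + 11,544 = 1,961,350 (over)
3 windows exceed the threshold.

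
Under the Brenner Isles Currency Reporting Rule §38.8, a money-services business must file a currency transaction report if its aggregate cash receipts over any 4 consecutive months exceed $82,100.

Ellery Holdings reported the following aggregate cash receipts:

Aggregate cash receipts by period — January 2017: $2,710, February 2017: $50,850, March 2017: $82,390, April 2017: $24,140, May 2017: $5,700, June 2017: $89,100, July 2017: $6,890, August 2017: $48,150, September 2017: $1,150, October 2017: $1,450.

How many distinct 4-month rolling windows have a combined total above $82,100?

January 2017–April 2017: $2,710 + $50,850 + $82,390 + $24,140 = $160,090 (over)
February 2017–May 2017: $50,850 + $82,390 + $24,140 + $5,700 = $163,080 (over)
March 2017–June 2017: $82,390 + $24,140 + $5,700 + $89,100 = $201,330 (over)
April 2017–July 2017: $24,140 + $5,700 + $89,100 + $6,890 = $125,830 (over)
May 2017–August 2017: $5,700 + $89,100 + $6,890 + $48,150 = $149,840 (over)
June 2017–September 2017: $89,100 + $6,890 + $48,150 + $1,150 = $145,290 (over)
July 2017–October 2017: $6,890 + $48,150 + $1,150 + $1,450 = $57,640 (under)
6 windows exceed the threshold.

6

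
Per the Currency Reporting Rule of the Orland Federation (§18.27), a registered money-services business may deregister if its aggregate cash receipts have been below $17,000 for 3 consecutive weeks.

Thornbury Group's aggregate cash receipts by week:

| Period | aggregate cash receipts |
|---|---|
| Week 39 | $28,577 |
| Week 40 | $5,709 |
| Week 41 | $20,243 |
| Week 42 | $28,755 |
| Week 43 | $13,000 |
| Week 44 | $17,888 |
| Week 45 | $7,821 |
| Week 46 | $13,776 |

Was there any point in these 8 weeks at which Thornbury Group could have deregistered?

No

Weeks below $17,000: Week 40, Week 43, Week 45, Week 46.
Longest run of consecutive weeks below the threshold: 2.
2 < 3, so Thornbury Group never became eligible.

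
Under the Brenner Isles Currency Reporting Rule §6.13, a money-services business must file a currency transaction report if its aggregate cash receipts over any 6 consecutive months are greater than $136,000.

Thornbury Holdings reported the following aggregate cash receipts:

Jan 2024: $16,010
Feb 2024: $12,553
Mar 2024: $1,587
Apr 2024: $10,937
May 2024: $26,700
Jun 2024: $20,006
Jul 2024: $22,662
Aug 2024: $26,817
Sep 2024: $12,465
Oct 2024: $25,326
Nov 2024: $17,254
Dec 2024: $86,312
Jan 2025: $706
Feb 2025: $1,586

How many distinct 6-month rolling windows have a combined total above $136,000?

3

Jan 2024–Jun 2024: $16,010 + $12,553 + $1,587 + $10,937 + $26,700 + $20,006 = $87,793 (under)
Feb 2024–Jul 2024: $12,553 + $1,587 + $10,937 + $26,700 + $20,006 + $22,662 = $94,445 (under)
Mar 2024–Aug 2024: $1,587 + $10,937 + $26,700 + $20,006 + $22,662 + $26,817 = $108,709 (under)
Apr 2024–Sep 2024: $10,937 + $26,700 + $20,006 + $22,662 + $26,817 + $12,465 = $119,587 (under)
May 2024–Oct 2024: $26,700 + $20,006 + $22,662 + $26,817 + $12,465 + $25,326 = $133,976 (under)
Jun 2024–Nov 2024: $20,006 + $22,662 + $26,817 + $12,465 + $25,326 + $17,254 = $124,530 (under)
Jul 2024–Dec 2024: $22,662 + $26,817 + $12,465 + $25,326 + $17,254 + $86,312 = $190,836 (over)
Aug 2024–Jan 2025: $26,817 + $12,465 + $25,326 + $17,254 + $86,312 + $706 = $168,880 (over)
Sep 2024–Feb 2025: $12,465 + $25,326 + $17,254 + $86,312 + $706 + $1,586 = $143,649 (over)
3 windows exceed the threshold.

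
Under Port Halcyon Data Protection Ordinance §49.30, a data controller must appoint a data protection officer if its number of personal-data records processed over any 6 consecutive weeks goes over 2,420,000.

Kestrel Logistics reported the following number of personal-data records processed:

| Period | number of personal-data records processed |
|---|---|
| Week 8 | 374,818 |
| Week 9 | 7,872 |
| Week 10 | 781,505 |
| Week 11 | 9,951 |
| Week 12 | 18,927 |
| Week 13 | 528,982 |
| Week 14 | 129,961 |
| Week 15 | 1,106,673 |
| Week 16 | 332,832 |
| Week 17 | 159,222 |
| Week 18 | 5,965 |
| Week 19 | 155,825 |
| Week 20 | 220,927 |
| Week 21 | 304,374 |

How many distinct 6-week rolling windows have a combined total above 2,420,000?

Week 8–Week 13: 374,818 + 7,872 + 781,505 + 9,951 + 18,927 + 528,982 = 1,722,055 (under)
Week 9–Week 14: 7,872 + 781,505 + 9,951 + 18,927 + 528,982 + 129,961 = 1,477,198 (under)
Week 10–Week 15: 781,505 + 9,951 + 18,927 + 528,982 + 129,961 + 1,106,673 = 2,575,999 (over)
Week 11–Week 16: 9,951 + 18,927 + 528,982 + 129,961 + 1,106,673 + 332,832 = 2,127,326 (under)
Week 12–Week 17: 18,927 + 528,982 + 129,961 + 1,106,673 + 332,832 + 159,222 = 2,276,597 (under)
Week 13–Week 18: 528,982 + 129,961 + 1,106,673 + 332,832 + 159,222 + 5,965 = 2,263,635 (under)
Week 14–Week 19: 129,961 + 1,106,673 + 332,832 + 159,222 + 5,965 + 155,825 = 1,890,478 (under)
Week 15–Week 20: 1,106,673 + 332,832 + 159,222 + 5,965 + 155,825 + 220,927 = 1,981,444 (under)
Week 16–Week 21: 332,832 + 159,222 + 5,965 + 155,825 + 220,927 + 304,374 = 1,179,145 (under)
1 window exceeds the threshold.

1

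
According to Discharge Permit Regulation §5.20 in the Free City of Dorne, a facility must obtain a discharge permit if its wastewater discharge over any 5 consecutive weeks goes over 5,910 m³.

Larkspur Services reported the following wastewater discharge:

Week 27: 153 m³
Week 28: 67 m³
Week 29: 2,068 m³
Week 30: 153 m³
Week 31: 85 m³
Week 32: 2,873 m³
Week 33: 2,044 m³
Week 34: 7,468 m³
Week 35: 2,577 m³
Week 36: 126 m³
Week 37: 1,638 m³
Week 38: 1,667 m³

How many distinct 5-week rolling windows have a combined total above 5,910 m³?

6

Week 27–Week 31: 153 m³ + 67 m³ + 2,068 m³ + 153 m³ + 85 m³ = 2,526 m³ (under)
Week 28–Week 32: 67 m³ + 2,068 m³ + 153 m³ + 85 m³ + 2,873 m³ = 5,246 m³ (under)
Week 29–Week 33: 2,068 m³ + 153 m³ + 85 m³ + 2,873 m³ + 2,044 m³ = 7,223 m³ (over)
Week 30–Week 34: 153 m³ + 85 m³ + 2,873 m³ + 2,044 m³ + 7,468 m³ = 12,623 m³ (over)
Week 31–Week 35: 85 m³ + 2,873 m³ + 2,044 m³ + 7,468 m³ + 2,577 m³ = 15,047 m³ (over)
Week 32–Week 36: 2,873 m³ + 2,044 m³ + 7,468 m³ + 2,577 m³ + 126 m³ = 15,088 m³ (over)
Week 33–Week 37: 2,044 m³ + 7,468 m³ + 2,577 m³ + 126 m³ + 1,638 m³ = 13,853 m³ (over)
Week 34–Week 38: 7,468 m³ + 2,577 m³ + 126 m³ + 1,638 m³ + 1,667 m³ = 13,476 m³ (over)
6 windows exceed the threshold.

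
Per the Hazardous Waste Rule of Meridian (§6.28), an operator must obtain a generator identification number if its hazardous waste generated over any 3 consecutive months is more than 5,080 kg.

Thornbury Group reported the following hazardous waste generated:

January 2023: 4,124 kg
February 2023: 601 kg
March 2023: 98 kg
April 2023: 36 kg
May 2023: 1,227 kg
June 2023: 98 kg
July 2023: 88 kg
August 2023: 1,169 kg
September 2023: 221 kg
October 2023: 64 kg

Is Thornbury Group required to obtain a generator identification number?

January 2023–March 2023: 4,124 kg + 601 kg + 98 kg = 4,823 kg (under)
February 2023–April 2023: 601 kg + 98 kg + 36 kg = 735 kg (under)
March 2023–May 2023: 98 kg + 36 kg + 1,227 kg = 1,361 kg (under)
April 2023–June 2023: 36 kg + 1,227 kg + 98 kg = 1,361 kg (under)
May 2023–July 2023: 1,227 kg + 98 kg + 88 kg = 1,413 kg (under)
June 2023–August 2023: 98 kg + 88 kg + 1,169 kg = 1,355 kg (under)
July 2023–September 2023: 88 kg + 1,169 kg + 221 kg = 1,478 kg (under)
August 2023–October 2023: 1,169 kg + 221 kg + 64 kg = 1,454 kg (under)
No window exceeds 5,080 kg.

No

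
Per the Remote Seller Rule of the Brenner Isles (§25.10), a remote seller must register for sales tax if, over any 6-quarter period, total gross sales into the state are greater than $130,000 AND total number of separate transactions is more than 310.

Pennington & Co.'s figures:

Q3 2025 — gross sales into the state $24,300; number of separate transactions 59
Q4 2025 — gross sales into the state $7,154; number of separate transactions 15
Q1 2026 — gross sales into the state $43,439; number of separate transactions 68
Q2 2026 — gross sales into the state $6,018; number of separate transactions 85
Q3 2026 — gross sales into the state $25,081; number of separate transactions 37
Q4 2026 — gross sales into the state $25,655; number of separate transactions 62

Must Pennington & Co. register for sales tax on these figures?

Yes

Total gross sales into the state: $24,300 + $7,154 + $43,439 + $6,018 + $25,081 + $25,655 = $131,647 (> $130,000).
Total number of separate transactions: 59 + 15 + 68 + 85 + 37 + 62 = 326 (> 310).
The test is 'and': both thresholds are exceeded.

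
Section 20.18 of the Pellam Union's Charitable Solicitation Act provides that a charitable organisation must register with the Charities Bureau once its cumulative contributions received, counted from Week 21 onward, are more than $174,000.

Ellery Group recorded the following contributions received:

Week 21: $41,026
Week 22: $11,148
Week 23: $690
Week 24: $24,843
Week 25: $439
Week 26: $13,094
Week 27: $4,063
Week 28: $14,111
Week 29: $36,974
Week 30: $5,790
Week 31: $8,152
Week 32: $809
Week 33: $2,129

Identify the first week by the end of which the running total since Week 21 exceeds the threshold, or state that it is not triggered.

Through Week 21: $41,026
Through Week 22: $52,174
Through Week 23: $52,864
Through Week 24: $77,707
Through Week 25: $78,146
Through Week 26: $91,240
Through Week 27: $95,303
Through Week 28: $109,414
Through Week 29: $146,388
Through Week 30: $152,178
Through Week 31: $160,330
Through Week 32: $161,139
Through Week 33: $163,268
Final cumulative total $163,268 ≤ $174,000; the threshold is never exceeded.

Not triggered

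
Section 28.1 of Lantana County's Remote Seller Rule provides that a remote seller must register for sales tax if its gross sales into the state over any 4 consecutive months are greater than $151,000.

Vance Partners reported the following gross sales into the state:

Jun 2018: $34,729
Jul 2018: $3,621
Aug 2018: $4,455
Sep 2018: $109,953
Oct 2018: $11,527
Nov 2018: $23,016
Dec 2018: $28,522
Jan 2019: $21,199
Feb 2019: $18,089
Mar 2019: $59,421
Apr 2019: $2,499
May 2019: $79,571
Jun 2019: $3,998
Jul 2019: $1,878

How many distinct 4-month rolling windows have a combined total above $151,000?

Jun 2018–Sep 2018: $34,729 + $3,621 + $4,455 + $109,953 = $152,758 (over)
Jul 2018–Oct 2018: $3,621 + $4,455 + $109,953 + $11,527 = $129,556 (under)
Aug 2018–Nov 2018: $4,455 + $109,953 + $11,527 + $23,016 = $148,951 (under)
Sep 2018–Dec 2018: $109,953 + $11,527 + $23,016 + $28,522 = $173,018 (over)
Oct 2018–Jan 2019: $11,527 + $23,016 + $28,522 + $21,199 = $84,264 (under)
Nov 2018–Feb 2019: $23,016 + $28,522 + $21,199 + $18,089 = $90,826 (under)
Dec 2018–Mar 2019: $28,522 + $21,199 + $18,089 + $59,421 = $127,231 (under)
Jan 2019–Apr 2019: $21,199 + $18,089 + $59,421 + $2,499 = $101,208 (under)
Feb 2019–May 2019: $18,089 + $59,421 + $2,499 + $79,571 = $159,580 (over)
Mar 2019–Jun 2019: $59,421 + $2,499 + $79,571 + $3,998 = $145,489 (under)
Apr 2019–Jul 2019: $2,499 + $79,571 + $3,998 + $1,878 = $87,946 (under)
3 windows exceed the threshold.

3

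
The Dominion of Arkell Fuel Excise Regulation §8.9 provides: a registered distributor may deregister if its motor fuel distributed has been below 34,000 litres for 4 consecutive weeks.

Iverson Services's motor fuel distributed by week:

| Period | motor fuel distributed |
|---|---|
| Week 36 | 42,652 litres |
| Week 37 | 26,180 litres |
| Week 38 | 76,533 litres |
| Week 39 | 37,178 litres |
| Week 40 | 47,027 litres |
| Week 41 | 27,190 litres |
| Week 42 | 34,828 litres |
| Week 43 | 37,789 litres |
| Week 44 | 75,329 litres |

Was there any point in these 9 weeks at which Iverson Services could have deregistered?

No

Weeks below 34,000 litres: Week 37, Week 41.
Longest run of consecutive weeks below the threshold: 1.
1 < 4, so Iverson Services never became eligible.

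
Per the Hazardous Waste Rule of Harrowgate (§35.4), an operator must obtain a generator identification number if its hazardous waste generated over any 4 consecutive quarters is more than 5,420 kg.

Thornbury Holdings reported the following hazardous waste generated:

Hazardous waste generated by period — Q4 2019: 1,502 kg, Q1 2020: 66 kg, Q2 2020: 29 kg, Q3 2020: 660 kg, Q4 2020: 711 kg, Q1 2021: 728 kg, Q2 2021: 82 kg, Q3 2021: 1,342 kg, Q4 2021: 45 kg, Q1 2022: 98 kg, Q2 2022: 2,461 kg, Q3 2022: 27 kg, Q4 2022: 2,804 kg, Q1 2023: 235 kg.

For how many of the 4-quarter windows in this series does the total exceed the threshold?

Q4 2019–Q3 2020: 1,502 kg + 66 kg + 29 kg + 660 kg = 2,257 kg (under)
Q1 2020–Q4 2020: 66 kg + 29 kg + 660 kg + 711 kg = 1,466 kg (under)
Q2 2020–Q1 2021: 29 kg + 660 kg + 711 kg + 728 kg = 2,128 kg (under)
Q3 2020–Q2 2021: 660 kg + 711 kg + 728 kg + 82 kg = 2,181 kg (under)
Q4 2020–Q3 2021: 711 kg + 728 kg + 82 kg + 1,342 kg = 2,863 kg (under)
Q1 2021–Q4 2021: 728 kg + 82 kg + 1,342 kg + 45 kg = 2,197 kg (under)
Q2 2021–Q1 2022: 82 kg + 1,342 kg + 45 kg + 98 kg = 1,567 kg (under)
Q3 2021–Q2 2022: 1,342 kg + 45 kg + 98 kg + 2,461 kg = 3,946 kg (under)
Q4 2021–Q3 2022: 45 kg + 98 kg + 2,461 kg + 27 kg = 2,631 kg (under)
Q1 2022–Q4 2022: 98 kg + 2,461 kg + 27 kg + 2,804 kg = 5,390 kg (under)
Q2 2022–Q1 2023: 2,461 kg + 27 kg + 2,804 kg + 235 kg = 5,527 kg (over)
1 window exceeds the threshold.

1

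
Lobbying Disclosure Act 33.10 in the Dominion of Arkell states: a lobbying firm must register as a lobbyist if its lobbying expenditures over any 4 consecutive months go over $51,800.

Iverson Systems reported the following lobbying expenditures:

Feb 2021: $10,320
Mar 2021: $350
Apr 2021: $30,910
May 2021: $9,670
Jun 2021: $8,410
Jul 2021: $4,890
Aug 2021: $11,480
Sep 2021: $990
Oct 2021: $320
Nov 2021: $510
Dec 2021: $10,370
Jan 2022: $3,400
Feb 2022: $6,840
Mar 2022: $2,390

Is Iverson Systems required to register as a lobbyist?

Yes

Feb 2021–May 2021: $10,320 + $350 + $30,910 + $9,670 = $51,250 (under)
Mar 2021–Jun 2021: $350 + $30,910 + $9,670 + $8,410 = $49,340 (under)
Apr 2021–Jul 2021: $30,910 + $9,670 + $8,410 + $4,890 = $53,880 (over)
May 2021–Aug 2021: $9,670 + $8,410 + $4,890 + $11,480 = $34,450 (under)
Jun 2021–Sep 2021: $8,410 + $4,890 + $11,480 + $990 = $25,770 (under)
Jul 2021–Oct 2021: $4,890 + $11,480 + $990 + $320 = $17,680 (under)
Aug 2021–Nov 2021: $11,480 + $990 + $320 + $510 = $13,300 (under)
Sep 2021–Dec 2021: $990 + $320 + $510 + $10,370 = $12,190 (under)
Oct 2021–Jan 2022: $320 + $510 + $10,370 + $3,400 = $14,600 (under)
Nov 2021–Feb 2022: $510 + $10,370 + $3,400 + $6,840 = $21,120 (under)
Dec 2021–Mar 2022: $10,370 + $3,400 + $6,840 + $2,390 = $23,000 (under)
At least one window exceeds $51,800.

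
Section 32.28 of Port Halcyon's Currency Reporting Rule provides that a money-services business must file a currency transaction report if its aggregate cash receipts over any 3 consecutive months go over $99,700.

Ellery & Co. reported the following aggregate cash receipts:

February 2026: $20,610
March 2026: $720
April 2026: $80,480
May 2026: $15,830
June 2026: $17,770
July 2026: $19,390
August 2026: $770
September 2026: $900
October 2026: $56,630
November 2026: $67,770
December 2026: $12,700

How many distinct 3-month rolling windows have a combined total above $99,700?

4

February 2026–April 2026: $20,610 + $720 + $80,480 = $101,810 (over)
March 2026–May 2026: $720 + $80,480 + $15,830 = $97,030 (under)
April 2026–June 2026: $80,480 + $15,830 + $17,770 = $114,080 (over)
May 2026–July 2026: $15,830 + $17,770 + $19,390 = $52,990 (under)
June 2026–August 2026: $17,770 + $19,390 + $770 = $37,930 (under)
July 2026–September 2026: $19,390 + $770 + $900 = $21,060 (under)
August 2026–October 2026: $770 + $900 + $56,630 = $58,300 (under)
September 2026–November 2026: $900 + $56,630 + $67,770 = $125,300 (over)
October 2026–December 2026: $56,630 + $67,770 + $12,700 = $137,100 (over)
4 windows exceed the threshold.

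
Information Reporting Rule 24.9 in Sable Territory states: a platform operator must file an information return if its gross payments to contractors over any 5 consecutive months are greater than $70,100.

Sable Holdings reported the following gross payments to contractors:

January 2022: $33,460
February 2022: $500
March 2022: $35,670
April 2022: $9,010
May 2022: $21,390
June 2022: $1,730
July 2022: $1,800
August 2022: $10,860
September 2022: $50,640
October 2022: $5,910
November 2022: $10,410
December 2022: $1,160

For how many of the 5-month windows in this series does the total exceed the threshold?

January 2022–May 2022: $33,460 + $500 + $35,670 + $9,010 + $21,390 = $100,030 (over)
February 2022–June 2022: $500 + $35,670 + $9,010 + $21,390 + $1,730 = $68,300 (under)
March 2022–July 2022: $35,670 + $9,010 + $21,390 + $1,730 + $1,800 = $69,600 (under)
April 2022–August 2022: $9,010 + $21,390 + $1,730 + $1,800 + $10,860 = $44,790 (under)
May 2022–September 2022: $21,390 + $1,730 + $1,800 + $10,860 + $50,640 = $86,420 (over)
June 2022–October 2022: $1,730 + $1,800 + $10,860 + $50,640 + $5,910 = $70,940 (over)
July 2022–November 2022: $1,800 + $10,860 + $50,640 + $5,910 + $10,410 = $79,620 (over)
August 2022–December 2022: $10,860 + $50,640 + $5,910 + $10,410 + $1,160 = $78,980 (over)
5 windows exceed the threshold.

5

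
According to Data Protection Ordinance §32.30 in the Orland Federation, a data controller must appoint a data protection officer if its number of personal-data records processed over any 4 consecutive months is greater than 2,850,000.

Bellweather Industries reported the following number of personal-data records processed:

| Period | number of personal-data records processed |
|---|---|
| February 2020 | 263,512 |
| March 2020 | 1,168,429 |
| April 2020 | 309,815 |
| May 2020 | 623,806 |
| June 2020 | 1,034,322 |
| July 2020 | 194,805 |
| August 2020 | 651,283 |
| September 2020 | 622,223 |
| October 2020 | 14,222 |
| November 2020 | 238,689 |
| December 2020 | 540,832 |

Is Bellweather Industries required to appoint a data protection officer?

Yes

February 2020–May 2020: 263,512 + 1,168,429 + 309,815 + 623,806 = 2,365,562 (under)
March 2020–June 2020: 1,168,429 + 309,815 + 623,806 + 1,034,322 = 3,136,372 (over)
April 2020–July 2020: 309,815 + 623,806 + 1,034,322 + 194,805 = 2,162,748 (under)
May 2020–August 2020: 623,806 + 1,034,322 + 194,805 + 651,283 = 2,504,216 (under)
June 2020–September 2020: 1,034,322 + 194,805 + 651,283 + 622,223 = 2,502,633 (under)
July 2020–October 2020: 194,805 + 651,283 + 622,223 + 14,222 = 1,482,533 (under)
August 2020–November 2020: 651,283 + 622,223 + 14,222 + 238,689 = 1,526,417 (under)
September 2020–December 2020: 622,223 + 14,222 + 238,689 + 540,832 = 1,415,966 (under)
At least one window exceeds 2,850,000.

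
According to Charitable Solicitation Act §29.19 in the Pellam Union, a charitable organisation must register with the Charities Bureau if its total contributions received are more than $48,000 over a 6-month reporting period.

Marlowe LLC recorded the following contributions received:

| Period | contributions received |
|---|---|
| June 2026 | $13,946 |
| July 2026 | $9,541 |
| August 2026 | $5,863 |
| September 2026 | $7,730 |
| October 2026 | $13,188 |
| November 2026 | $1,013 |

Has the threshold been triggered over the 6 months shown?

Total contributions received: $13,946 + $9,541 + $5,863 + $7,730 + $13,188 + $1,013 = $51,281.
$51,281 > $48,000, so the threshold is exceeded.

Yes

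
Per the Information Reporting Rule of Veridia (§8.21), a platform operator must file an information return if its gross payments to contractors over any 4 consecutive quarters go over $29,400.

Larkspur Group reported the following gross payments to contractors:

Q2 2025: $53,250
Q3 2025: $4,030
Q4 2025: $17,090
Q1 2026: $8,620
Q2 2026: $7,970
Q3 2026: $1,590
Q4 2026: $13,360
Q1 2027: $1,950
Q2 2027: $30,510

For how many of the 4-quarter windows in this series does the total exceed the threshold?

Q2 2025–Q1 2026: $53,250 + $4,030 + $17,090 + $8,620 = $82,990 (over)
Q3 2025–Q2 2026: $4,030 + $17,090 + $8,620 + $7,970 = $37,710 (over)
Q4 2025–Q3 2026: $17,090 + $8,620 + $7,970 + $1,590 = $35,270 (over)
Q1 2026–Q4 2026: $8,620 + $7,970 + $1,590 + $13,360 = $31,540 (over)
Q2 2026–Q1 2027: $7,970 + $1,590 + $13,360 + $1,950 = $24,870 (under)
Q3 2026–Q2 2027: $1,590 + $13,360 + $1,950 + $30,510 = $47,410 (over)
5 windows exceed the threshold.

5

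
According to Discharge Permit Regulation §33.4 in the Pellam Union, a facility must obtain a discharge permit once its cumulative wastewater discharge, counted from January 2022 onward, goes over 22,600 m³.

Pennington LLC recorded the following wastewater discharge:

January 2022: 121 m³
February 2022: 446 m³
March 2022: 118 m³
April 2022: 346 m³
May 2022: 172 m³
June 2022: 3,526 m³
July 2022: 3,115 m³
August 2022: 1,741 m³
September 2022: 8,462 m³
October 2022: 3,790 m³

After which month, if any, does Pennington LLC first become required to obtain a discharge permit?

Not triggered

Through January 2022: 121 m³
Through February 2022: 567 m³
Through March 2022: 685 m³
Through April 2022: 1,031 m³
Through May 2022: 1,203 m³
Through June 2022: 4,729 m³
Through July 2022: 7,844 m³
Through August 2022: 9,585 m³
Through September 2022: 18,047 m³
Through October 2022: 21,837 m³
Final cumulative total 21,837 m³ ≤ 22,600 m³; the threshold is never exceeded.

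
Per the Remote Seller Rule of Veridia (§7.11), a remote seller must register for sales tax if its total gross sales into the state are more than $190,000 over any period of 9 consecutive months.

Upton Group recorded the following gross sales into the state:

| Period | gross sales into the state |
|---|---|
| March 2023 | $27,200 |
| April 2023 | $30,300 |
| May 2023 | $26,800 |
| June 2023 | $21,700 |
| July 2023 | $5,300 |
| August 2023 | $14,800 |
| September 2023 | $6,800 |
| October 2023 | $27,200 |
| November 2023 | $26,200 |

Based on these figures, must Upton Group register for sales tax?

No

Total gross sales into the state: $27,200 + $30,300 + $26,800 + $21,700 + $5,300 + $14,800 + $6,800 + $27,200 + $26,200 = $186,300.
$186,300 ≤ $190,000, so the threshold is not exceeded.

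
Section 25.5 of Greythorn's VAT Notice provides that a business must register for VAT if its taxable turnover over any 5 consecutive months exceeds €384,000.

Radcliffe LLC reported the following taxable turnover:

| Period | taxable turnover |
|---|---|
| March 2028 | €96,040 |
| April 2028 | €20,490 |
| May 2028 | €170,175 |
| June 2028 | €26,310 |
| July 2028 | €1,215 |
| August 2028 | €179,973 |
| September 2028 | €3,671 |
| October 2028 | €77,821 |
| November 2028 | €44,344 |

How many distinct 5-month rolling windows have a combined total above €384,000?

March 2028–July 2028: €96,040 + €20,490 + €170,175 + €26,310 + €1,215 = €314,230 (under)
April 2028–August 2028: €20,490 + €170,175 + €26,310 + €1,215 + €179,973 = €398,163 (over)
May 2028–September 2028: €170,175 + €26,310 + €1,215 + €179,973 + €3,671 = €381,344 (under)
June 2028–October 2028: €26,310 + €1,215 + €179,973 + €3,671 + €77,821 = €288,990 (under)
July 2028–November 2028: €1,215 + €179,973 + €3,671 + €77,821 + €44,344 = €307,024 (under)
1 window exceeds the threshold.

1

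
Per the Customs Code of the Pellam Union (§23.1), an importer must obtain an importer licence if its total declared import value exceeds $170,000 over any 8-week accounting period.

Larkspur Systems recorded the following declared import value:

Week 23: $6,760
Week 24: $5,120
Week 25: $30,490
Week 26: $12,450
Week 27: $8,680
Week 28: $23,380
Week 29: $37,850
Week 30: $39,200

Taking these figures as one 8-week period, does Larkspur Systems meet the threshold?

No

Total declared import value: $6,760 + $5,120 + $30,490 + $12,450 + $8,680 + $23,380 + $37,850 + $39,200 = $163,930.
$163,930 ≤ $170,000, so the threshold is not exceeded.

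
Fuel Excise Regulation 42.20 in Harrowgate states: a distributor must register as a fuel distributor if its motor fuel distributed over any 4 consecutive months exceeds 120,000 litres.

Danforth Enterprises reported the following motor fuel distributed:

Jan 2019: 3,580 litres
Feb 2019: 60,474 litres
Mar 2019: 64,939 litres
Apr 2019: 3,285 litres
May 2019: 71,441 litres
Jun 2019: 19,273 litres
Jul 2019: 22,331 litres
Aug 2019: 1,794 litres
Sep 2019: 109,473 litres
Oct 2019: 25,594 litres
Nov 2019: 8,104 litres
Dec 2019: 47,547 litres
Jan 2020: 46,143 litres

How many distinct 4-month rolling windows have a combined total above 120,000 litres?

Jan 2019–Apr 2019: 3,580 litres + 60,474 litres + 64,939 litres + 3,285 litres = 132,278 litres (over)
Feb 2019–May 2019: 60,474 litres + 64,939 litres + 3,285 litres + 71,441 litres = 200,139 litres (over)
Mar 2019–Jun 2019: 64,939 litres + 3,285 litres + 71,441 litres + 19,273 litres = 158,938 litres (over)
Apr 2019–Jul 2019: 3,285 litres + 71,441 litres + 19,273 litres + 22,331 litres = 116,330 litres (under)
May 2019–Aug 2019: 71,441 litres + 19,273 litres + 22,331 litres + 1,794 litres = 114,839 litres (under)
Jun 2019–Sep 2019: 19,273 litres + 22,331 litres + 1,794 litres + 109,473 litres = 152,871 litres (over)
Jul 2019–Oct 2019: 22,331 litres + 1,794 litres + 109,473 litres + 25,594 litres = 159,192 litres (over)
Aug 2019–Nov 2019: 1,794 litres + 109,473 litres + 25,594 litres + 8,104 litres = 144,965 litres (over)
Sep 2019–Dec 2019: 109,473 litres + 25,594 litres + 8,104 litres + 47,547 litres = 190,718 litres (over)
Oct 2019–Jan 2020: 25,594 litres + 8,104 litres + 47,547 litres + 46,143 litres = 127,388 litres (over)
8 windows exceed the threshold.

8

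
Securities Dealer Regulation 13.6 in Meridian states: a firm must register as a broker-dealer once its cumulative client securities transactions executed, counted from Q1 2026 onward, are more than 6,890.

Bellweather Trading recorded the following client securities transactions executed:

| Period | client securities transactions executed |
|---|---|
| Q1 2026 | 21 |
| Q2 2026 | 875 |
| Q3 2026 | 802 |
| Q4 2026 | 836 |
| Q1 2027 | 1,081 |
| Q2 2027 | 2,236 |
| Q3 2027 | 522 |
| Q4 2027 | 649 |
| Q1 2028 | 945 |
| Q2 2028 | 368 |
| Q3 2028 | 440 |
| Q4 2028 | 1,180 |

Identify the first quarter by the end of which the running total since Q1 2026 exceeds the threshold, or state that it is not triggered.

Q4 2027

Through Q1 2026: 21
Through Q2 2026: 896
Through Q3 2026: 1,698
Through Q4 2026: 2,534
Through Q1 2027: 3,615
Through Q2 2027: 5,851
Through Q3 2027: 6,373
Through Q4 2027: 7,022 ← exceeds threshold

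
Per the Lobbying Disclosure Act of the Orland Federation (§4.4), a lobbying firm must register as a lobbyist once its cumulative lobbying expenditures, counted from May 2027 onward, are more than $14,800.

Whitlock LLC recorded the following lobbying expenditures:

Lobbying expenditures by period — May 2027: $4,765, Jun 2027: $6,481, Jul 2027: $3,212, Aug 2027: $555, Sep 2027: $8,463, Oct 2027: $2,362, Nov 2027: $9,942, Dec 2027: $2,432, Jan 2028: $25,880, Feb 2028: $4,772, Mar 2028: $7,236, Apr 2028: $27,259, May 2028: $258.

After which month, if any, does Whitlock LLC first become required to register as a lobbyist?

Through May 2027: $4,765
Through Jun 2027: $11,246
Through Jul 2027: $14,458
Through Aug 2027: $15,013 ← exceeds threshold

Aug 2027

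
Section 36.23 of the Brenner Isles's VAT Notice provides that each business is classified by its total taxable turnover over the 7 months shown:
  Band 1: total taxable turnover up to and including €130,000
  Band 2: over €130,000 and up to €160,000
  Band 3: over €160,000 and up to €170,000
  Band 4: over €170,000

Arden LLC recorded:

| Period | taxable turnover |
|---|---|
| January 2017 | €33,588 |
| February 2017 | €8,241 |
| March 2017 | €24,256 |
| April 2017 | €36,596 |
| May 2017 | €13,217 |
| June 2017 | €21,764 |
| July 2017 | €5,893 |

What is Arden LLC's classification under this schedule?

Band 2

Total taxable turnover: €33,588 + €8,241 + €24,256 + €36,596 + €13,217 + €21,764 + €5,893 = €143,555.
€130,000 < €143,555 ≤ €160,000, so Band 2 applies.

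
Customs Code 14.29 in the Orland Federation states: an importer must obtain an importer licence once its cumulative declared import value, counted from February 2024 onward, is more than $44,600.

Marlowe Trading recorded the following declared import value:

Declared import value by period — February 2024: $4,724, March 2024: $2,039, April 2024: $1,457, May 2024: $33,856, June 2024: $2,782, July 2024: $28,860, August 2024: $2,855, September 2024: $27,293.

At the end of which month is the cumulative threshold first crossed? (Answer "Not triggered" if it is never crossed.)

June 2024

Through February 2024: $4,724
Through March 2024: $6,763
Through April 2024: $8,220
Through May 2024: $42,076
Through June 2024: $44,858 ← exceeds threshold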